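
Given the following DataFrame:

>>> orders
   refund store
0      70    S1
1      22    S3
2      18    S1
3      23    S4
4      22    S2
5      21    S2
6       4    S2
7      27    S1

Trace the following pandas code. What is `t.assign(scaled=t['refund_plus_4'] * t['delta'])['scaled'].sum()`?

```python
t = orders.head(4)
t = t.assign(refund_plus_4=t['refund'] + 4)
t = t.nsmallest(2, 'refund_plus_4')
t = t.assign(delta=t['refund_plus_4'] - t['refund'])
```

192

take first 4 rows:
   refund store
0      70    S1
1      22    S3
2      18    S1
3      23    S4
add column refund_plus_4 = t['refund'] + 4:
   refund store  refund_plus_4
0      70    S1             74
1      22    S3             26
2      18    S1             22
3      23    S4             27
take 2 rows with smallest refund_plus_4:
   refund store  refund_plus_4
2      18    S1             22
1      22    S3             26
add column delta = t['refund_plus_4'] - t['refund']:
   refund store  refund_plus_4  delta
2      18    S1             22      4
1      22    S3             26      4
add column scaled = t['refund_plus_4'] * t['delta']:
   refund store  refund_plus_4  delta  scaled
2      18    S1             22      4      88
1      22    S3             26      4     104
Then the sum of column 'scaled': 192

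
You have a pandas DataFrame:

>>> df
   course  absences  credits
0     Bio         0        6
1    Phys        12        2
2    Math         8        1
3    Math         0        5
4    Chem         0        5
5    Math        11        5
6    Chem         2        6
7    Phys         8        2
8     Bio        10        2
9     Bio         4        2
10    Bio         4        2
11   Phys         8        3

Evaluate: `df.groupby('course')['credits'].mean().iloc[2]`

3.66666666667

group by course, mean of credits:
course
Bio     3.000000
Chem    5.500000
Math    3.666667
Phys    2.333333
Name: credits, dtype: float64
Taking the value at position 2 gives 3.66666666667.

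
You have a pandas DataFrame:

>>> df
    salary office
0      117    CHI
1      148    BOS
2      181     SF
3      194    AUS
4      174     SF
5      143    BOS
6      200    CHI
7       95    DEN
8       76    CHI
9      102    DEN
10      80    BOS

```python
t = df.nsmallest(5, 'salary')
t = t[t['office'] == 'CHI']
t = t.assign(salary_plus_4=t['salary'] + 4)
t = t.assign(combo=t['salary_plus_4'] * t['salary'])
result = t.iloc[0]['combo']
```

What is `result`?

take 5 rows with smallest salary:
    salary office
8       76    CHI
10      80    BOS
7       95    DEN
9      102    DEN
0      117    CHI
filter rows where office == 'CHI':
   salary office
8      76    CHI
0     117    CHI
add column salary_plus_4 = t['salary'] + 4:
   salary office  salary_plus_4
8      76    CHI             80
0     117    CHI            121
add column combo = t['salary_plus_4'] * t['salary']:
   salary office  salary_plus_4  combo
8      76    CHI             80   6080
0     117    CHI            121  14157
Hence 6080.

6080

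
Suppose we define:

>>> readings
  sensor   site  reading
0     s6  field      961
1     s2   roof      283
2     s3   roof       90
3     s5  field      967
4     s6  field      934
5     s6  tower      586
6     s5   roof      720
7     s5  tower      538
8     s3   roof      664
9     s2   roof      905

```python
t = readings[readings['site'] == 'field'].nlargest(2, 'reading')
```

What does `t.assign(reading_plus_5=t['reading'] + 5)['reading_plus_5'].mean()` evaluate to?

filter rows where site == 'field':
  sensor   site  reading
0     s6  field      961
3     s5  field      967
4     s6  field      934
take 2 rows with largest reading:
  sensor   site  reading
3     s5  field      967
0     s6  field      961
add column reading_plus_5 = t['reading'] + 5:
  sensor   site  reading  reading_plus_5
3     s5  field      967             972
0     s6  field      961             966

969.0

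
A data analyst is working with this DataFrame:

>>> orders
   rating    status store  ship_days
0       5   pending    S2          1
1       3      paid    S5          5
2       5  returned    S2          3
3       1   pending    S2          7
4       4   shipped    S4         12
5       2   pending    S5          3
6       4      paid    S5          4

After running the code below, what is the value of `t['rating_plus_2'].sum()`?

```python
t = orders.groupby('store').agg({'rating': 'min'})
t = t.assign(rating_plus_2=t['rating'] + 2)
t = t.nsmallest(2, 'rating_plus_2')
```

7

group by store, min of rating:
       rating
store        
S2          1
S4          4
S5          2
add column rating_plus_2 = t['rating'] + 2:
       rating  rating_plus_2
store                       
S2          1              3
S4          4              6
S5          2              4
take 2 rows with smallest rating_plus_2:
       rating  rating_plus_2
store                       
S2          1              3
S5          2              4
The sum of column 'rating_plus_2' is 7.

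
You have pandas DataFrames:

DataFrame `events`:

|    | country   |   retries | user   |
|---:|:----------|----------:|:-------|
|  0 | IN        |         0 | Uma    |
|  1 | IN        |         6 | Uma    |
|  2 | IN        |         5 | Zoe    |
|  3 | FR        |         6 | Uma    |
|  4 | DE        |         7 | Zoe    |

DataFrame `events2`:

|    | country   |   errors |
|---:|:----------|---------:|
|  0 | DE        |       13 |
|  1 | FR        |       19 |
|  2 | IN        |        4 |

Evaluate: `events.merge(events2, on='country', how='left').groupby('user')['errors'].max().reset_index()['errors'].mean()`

merge on 'country' (how='left') → 5 rows:
  country  retries user  errors
0      IN        0  Uma       4
1      IN        6  Uma       4
2      IN        5  Zoe       4
3      FR        6  Uma      19
4      DE        7  Zoe      13
group by user, max of errors:
user
Uma    19
Zoe    13
Name: errors, dtype: int64
reset_index():
  user  errors
0  Uma      19
1  Zoe      13

16.0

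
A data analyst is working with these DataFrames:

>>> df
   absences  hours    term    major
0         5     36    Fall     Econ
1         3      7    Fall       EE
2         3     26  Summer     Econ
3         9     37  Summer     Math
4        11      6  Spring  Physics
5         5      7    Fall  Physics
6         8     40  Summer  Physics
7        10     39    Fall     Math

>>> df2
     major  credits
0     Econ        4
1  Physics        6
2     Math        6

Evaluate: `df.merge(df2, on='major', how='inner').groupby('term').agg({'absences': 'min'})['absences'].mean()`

merge on 'major' (how='inner') → 7 rows:
   absences  hours    term    major  credits
0         5     36    Fall     Econ        4
1         3     26  Summer     Econ        4
2         9     37  Summer     Math        6
3        11      6  Spring  Physics        6
4         5      7    Fall  Physics        6
5         8     40  Summer  Physics        6
6        10     39    Fall     Math        6
group by term, min of absences:
        absences
term            
Fall           5
Spring        11
Summer         3

6.33333333333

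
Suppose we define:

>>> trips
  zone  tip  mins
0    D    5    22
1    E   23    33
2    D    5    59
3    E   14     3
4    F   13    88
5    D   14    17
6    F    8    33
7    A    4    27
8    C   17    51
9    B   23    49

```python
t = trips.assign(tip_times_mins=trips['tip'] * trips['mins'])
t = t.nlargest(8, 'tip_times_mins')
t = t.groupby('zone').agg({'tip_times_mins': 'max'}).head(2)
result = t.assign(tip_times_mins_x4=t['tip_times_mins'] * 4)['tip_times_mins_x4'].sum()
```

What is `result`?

7976

add column tip_times_mins = trips['tip'] * trips['mins']:
  zone  tip  mins  tip_times_mins
0    D    5    22             110
1    E   23    33             759
2    D    5    59             295
3    E   14     3              42
4    F   13    88            1144
5    D   14    17             238
6    F    8    33             264
7    A    4    27             108
8    C   17    51             867
9    B   23    49            1127
take 8 rows with largest tip_times_mins:
  zone  tip  mins  tip_times_mins
4    F   13    88            1144
9    B   23    49            1127
8    C   17    51             867
1    E   23    33             759
2    D    5    59             295
6    F    8    33             264
5    D   14    17             238
0    D    5    22             110
group by zone, max of tip_times_mins:
      tip_times_mins
zone                
B               1127
C                867
D                295
E                759
F               1144
take first 2 rows:
      tip_times_mins
zone                
B               1127
C                867
add column tip_times_mins_x4 = t['tip_times_mins'] * 4:
      tip_times_mins  tip_times_mins_x4
zone                                   
B               1127               4508
C                867               3468
Reading off the sum of column 'tip_times_mins_x4', we get 7976.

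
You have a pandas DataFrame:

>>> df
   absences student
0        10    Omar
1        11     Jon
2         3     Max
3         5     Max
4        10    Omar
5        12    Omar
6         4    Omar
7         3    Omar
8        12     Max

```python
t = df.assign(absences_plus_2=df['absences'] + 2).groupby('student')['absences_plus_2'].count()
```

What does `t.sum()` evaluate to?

9

add column absences_plus_2 = df['absences'] + 2:
   absences student  absences_plus_2
0        10    Omar               12
1        11     Jon               13
2         3     Max                5
3         5     Max                7
4        10    Omar               12
5        12    Omar               14
6         4    Omar                6
7         3    Omar                5
8        12     Max               14
group by student, count of absences_plus_2:
student
Jon     1
Max     3
Omar    5
Name: absences_plus_2, dtype: int64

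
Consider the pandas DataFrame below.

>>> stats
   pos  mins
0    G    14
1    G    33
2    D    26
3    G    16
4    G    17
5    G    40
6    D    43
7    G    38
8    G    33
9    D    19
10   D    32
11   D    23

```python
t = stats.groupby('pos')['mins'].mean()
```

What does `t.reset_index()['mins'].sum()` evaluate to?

group by pos, mean of mins:
pos
D    28.600000
G    27.285714
Name: mins, dtype: float64
reset_index():
  pos       mins
0   D  28.600000
1   G  27.285714

55.8857142857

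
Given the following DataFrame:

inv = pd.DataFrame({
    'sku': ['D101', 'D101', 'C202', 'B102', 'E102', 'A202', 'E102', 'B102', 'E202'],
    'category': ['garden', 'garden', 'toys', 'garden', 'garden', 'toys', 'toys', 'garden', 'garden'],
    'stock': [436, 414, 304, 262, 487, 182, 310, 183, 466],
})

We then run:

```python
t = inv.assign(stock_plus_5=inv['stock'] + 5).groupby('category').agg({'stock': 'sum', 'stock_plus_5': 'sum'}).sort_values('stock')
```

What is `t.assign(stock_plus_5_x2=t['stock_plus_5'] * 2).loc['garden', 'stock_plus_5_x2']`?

4556

add column stock_plus_5 = inv['stock'] + 5:
    sku category  stock  stock_plus_5
0  D101   garden    436           441
1  D101   garden    414           419
2  C202     toys    304           309
3  B102   garden    262           267
4  E102   garden    487           492
5  A202     toys    182           187
6  E102     toys    310           315
7  B102   garden    183           188
8  E202   garden    466           471
group by category: sum(stock), sum(stock_plus_5):
          stock  stock_plus_5
category                     
garden     2248          2278
toys        796           811
sort by stock:
          stock  stock_plus_5
category                     
toys        796           811
garden     2248          2278
add column stock_plus_5_x2 = t['stock_plus_5'] * 2:
          stock  stock_plus_5  stock_plus_5_x2
category                                      
toys        796           811             1622
garden     2248          2278             4556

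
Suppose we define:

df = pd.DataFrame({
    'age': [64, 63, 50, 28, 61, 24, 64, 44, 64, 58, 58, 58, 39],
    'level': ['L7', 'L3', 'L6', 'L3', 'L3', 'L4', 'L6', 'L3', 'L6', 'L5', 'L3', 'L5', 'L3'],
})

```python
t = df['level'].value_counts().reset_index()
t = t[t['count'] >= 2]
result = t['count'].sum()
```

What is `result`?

11

value_counts of level:
level
L3    6
L6    3
L5    2
L7    1
L4    1
Name: count, dtype: int64
reset_index():
  level  count
0    L3      6
1    L6      3
2    L5      2
3    L7      1
4    L4      1
filter rows where count >= 2:
  level  count
0    L3      6
1    L6      3
2    L5      2
Finally, sum of column 'count' = 11.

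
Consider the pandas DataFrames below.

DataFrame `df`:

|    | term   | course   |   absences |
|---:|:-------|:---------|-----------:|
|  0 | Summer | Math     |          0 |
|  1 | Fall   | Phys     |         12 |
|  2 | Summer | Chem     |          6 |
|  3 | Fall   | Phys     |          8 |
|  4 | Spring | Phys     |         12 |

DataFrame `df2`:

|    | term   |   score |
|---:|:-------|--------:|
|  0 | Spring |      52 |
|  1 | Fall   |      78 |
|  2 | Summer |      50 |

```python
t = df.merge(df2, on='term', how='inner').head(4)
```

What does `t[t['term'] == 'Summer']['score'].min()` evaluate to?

merge on 'term' (how='inner') → 5 rows:
     term course  absences  score
0  Summer   Math         0     50
1    Fall   Phys        12     78
2  Summer   Chem         6     50
3    Fall   Phys         8     78
4  Spring   Phys        12     52
take first 4 rows:
     term course  absences  score
0  Summer   Math         0     50
1    Fall   Phys        12     78
2  Summer   Chem         6     50
3    Fall   Phys         8     78
filter rows where term == 'Summer':
     term course  absences  score
0  Summer   Math         0     50
2  Summer   Chem         6     50
The min of column 'score' is 50.

50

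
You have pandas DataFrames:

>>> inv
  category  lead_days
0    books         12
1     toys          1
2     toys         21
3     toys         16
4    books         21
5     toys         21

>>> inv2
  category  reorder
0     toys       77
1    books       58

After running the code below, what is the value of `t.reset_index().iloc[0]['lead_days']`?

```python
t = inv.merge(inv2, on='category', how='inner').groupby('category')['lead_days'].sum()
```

merge on 'category' (how='inner') → 6 rows:
  category  lead_days  reorder
0    books         12       58
1     toys          1       77
2     toys         21       77
3     toys         16       77
4    books         21       58
5     toys         21       77
group by category, sum of lead_days:
category
books    33
toys     59
Name: lead_days, dtype: int64
reset_index():
  category  lead_days
0    books         33
1     toys         59
Then the value at position 0, column 'lead_days': 33

33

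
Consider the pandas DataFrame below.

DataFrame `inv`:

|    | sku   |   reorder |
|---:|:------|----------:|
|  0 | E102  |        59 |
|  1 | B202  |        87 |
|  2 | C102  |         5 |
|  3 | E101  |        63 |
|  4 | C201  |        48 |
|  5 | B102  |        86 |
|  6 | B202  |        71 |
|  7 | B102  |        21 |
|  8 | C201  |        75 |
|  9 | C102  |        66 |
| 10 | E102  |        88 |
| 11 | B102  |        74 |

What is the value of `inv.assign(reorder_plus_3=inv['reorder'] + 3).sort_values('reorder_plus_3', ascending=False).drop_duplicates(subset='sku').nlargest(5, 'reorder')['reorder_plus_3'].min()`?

69

add column reorder_plus_3 = inv['reorder'] + 3:
     sku  reorder  reorder_plus_3
0   E102       59              62
1   B202       87              90
2   C102        5               8
3   E101       63              66
4   C201       48              51
5   B102       86              89
6   B202       71              74
7   B102       21              24
8   C201       75              78
9   C102       66              69
10  E102       88              91
11  B102       74              77
sort by reorder_plus_3 descending:
     sku  reorder  reorder_plus_3
10  E102       88              91
1   B202       87              90
5   B102       86              89
8   C201       75              78
11  B102       74              77
6   B202       71              74
9   C102       66              69
3   E101       63              66
0   E102       59              62
4   C201       48              51
7   B102       21              24
2   C102        5               8
drop duplicate sku (keep=first):
     sku  reorder  reorder_plus_3
10  E102       88              91
1   B202       87              90
5   B102       86              89
8   C201       75              78
9   C102       66              69
3   E101       63              66
take 5 rows with largest reorder:
     sku  reorder  reorder_plus_3
10  E102       88              91
1   B202       87              90
5   B102       86              89
8   C201       75              78
9   C102       66              69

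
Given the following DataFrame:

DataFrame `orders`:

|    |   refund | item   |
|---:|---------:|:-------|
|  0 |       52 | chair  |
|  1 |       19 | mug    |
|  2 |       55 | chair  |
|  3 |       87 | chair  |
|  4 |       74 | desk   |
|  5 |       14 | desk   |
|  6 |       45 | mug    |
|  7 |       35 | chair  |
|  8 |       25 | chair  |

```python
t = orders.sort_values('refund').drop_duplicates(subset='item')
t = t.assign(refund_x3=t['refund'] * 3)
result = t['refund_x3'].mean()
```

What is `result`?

sort by refund:
   refund   item
5      14   desk
1      19    mug
8      25  chair
7      35  chair
6      45    mug
0      52  chair
2      55  chair
4      74   desk
3      87  chair
drop duplicate item (keep=first):
   refund   item
5      14   desk
1      19    mug
8      25  chair
add column refund_x3 = t['refund'] * 3:
   refund   item  refund_x3
5      14   desk         42
1      19    mug         57
8      25  chair         75
So mean() = 58.0.

58.0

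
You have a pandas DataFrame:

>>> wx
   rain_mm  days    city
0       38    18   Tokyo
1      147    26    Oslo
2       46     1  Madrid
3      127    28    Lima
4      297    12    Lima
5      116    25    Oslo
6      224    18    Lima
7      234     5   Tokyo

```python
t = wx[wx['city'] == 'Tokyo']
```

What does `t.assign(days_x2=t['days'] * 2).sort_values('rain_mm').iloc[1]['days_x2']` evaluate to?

filter rows where city == 'Tokyo':
   rain_mm  days   city
0       38    18  Tokyo
7      234     5  Tokyo
add column days_x2 = t['days'] * 2:
   rain_mm  days   city  days_x2
0       38    18  Tokyo       36
7      234     5  Tokyo       10
sort by rain_mm:
   rain_mm  days   city  days_x2
0       38    18  Tokyo       36
7      234     5  Tokyo       10
So iloc[1]['days_x2'] = 10.

10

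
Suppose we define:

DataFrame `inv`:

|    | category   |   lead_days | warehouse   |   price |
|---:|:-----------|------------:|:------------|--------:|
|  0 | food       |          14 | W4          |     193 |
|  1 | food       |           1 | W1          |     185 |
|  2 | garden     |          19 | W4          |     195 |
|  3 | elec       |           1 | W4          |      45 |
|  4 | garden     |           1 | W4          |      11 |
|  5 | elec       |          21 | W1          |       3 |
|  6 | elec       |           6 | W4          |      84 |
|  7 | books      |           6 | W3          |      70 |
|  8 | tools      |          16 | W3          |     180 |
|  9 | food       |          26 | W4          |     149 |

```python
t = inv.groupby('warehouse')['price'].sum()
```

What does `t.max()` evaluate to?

group by warehouse, sum of price:
warehouse
W1    188
W3    250
W4    677
Name: price, dtype: int64
Hence 677.

677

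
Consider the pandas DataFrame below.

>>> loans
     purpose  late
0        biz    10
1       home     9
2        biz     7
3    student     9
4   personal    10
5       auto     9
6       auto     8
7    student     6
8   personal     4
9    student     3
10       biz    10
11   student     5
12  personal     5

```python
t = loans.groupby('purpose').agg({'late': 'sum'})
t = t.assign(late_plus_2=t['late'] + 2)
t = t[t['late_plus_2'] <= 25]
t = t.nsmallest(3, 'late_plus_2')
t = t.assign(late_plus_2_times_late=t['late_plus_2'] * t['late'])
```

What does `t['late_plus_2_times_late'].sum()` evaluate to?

821

group by purpose, sum of late:
          late
purpose       
auto        17
biz         27
home         9
personal    19
student     23
add column late_plus_2 = t['late'] + 2:
          late  late_plus_2
purpose                    
auto        17           19
biz         27           29
home         9           11
personal    19           21
student     23           25
filter rows where late_plus_2 <= 25:
          late  late_plus_2
purpose                    
auto        17           19
home         9           11
personal    19           21
student     23           25
take 3 rows with smallest late_plus_2:
          late  late_plus_2
purpose                    
home         9           11
auto        17           19
personal    19           21
add column late_plus_2_times_late = t['late_plus_2'] * t['late']:
          late  late_plus_2  late_plus_2_times_late
purpose                                            
home         9           11                      99
auto        17           19                     323
personal    19           21                     399
Hence 821.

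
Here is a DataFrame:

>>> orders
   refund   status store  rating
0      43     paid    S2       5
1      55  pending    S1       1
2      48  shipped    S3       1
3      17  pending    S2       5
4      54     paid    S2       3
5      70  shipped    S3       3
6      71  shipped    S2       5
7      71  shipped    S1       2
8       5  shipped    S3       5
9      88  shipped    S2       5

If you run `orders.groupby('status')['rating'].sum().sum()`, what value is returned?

group by status, sum of rating:
status
paid        8
pending     6
shipped    21
Name: rating, dtype: int64

35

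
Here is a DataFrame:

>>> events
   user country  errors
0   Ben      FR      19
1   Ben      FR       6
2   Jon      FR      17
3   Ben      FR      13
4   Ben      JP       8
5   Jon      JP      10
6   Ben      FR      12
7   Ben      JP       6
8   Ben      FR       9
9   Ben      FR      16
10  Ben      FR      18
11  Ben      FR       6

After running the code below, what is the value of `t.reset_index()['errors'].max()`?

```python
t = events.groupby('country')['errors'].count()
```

group by country, count of errors:
country
FR    9
JP    3
Name: errors, dtype: int64
reset_index():
  country  errors
0      FR       9
1      JP       3
Hence 9.

9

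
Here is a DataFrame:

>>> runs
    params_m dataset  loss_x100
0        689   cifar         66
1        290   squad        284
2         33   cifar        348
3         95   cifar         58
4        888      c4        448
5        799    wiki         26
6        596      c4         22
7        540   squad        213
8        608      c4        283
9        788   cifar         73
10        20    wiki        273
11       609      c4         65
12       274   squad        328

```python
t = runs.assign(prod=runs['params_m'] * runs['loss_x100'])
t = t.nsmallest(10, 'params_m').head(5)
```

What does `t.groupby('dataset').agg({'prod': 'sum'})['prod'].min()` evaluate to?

5460

add column prod = runs['params_m'] * runs['loss_x100']:
    params_m dataset  loss_x100    prod
0        689   cifar         66   45474
1        290   squad        284   82360
2         33   cifar        348   11484
3         95   cifar         58    5510
4        888      c4        448  397824
5        799    wiki         26   20774
6        596      c4         22   13112
7        540   squad        213  115020
8        608      c4        283  172064
9        788   cifar         73   57524
10        20    wiki        273    5460
11       609      c4         65   39585
12       274   squad        328   89872
take 10 rows with smallest params_m:
    params_m dataset  loss_x100    prod
10        20    wiki        273    5460
2         33   cifar        348   11484
3         95   cifar         58    5510
12       274   squad        328   89872
1        290   squad        284   82360
7        540   squad        213  115020
6        596      c4         22   13112
8        608      c4        283  172064
11       609      c4         65   39585
0        689   cifar         66   45474
take first 5 rows:
    params_m dataset  loss_x100   prod
10        20    wiki        273   5460
2         33   cifar        348  11484
3         95   cifar         58   5510
12       274   squad        328  89872
1        290   squad        284  82360
group by dataset, sum of prod:
           prod
dataset        
cifar     16994
squad    172232
wiki       5460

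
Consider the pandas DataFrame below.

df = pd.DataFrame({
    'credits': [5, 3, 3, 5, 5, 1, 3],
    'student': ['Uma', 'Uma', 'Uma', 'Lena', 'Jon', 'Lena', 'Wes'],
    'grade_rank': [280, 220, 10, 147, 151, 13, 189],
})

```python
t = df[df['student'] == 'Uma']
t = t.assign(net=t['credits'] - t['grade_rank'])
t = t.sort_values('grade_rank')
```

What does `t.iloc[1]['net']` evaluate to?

-217

filter rows where student == 'Uma':
   credits student  grade_rank
0        5     Uma         280
1        3     Uma         220
2        3     Uma          10
add column net = t['credits'] - t['grade_rank']:
   credits student  grade_rank  net
0        5     Uma         280 -275
1        3     Uma         220 -217
2        3     Uma          10   -7
sort by grade_rank:
   credits student  grade_rank  net
2        3     Uma          10   -7
1        3     Uma         220 -217
0        5     Uma         280 -275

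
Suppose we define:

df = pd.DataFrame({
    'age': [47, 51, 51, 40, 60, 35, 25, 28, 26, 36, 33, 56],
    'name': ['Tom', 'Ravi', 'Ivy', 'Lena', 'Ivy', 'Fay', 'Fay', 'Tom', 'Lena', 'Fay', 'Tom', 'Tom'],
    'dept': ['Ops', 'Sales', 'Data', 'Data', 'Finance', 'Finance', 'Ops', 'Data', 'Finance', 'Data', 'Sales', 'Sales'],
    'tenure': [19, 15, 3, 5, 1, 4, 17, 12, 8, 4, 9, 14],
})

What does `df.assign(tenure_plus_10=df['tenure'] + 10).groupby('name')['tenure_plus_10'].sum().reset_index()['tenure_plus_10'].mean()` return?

add column tenure_plus_10 = df['tenure'] + 10:
    age  name     dept  tenure  tenure_plus_10
0    47   Tom      Ops      19              29
1    51  Ravi    Sales      15              25
2    51   Ivy     Data       3              13
3    40  Lena     Data       5              15
4    60   Ivy  Finance       1              11
5    35   Fay  Finance       4              14
6    25   Fay      Ops      17              27
7    28   Tom     Data      12              22
8    26  Lena  Finance       8              18
9    36   Fay     Data       4              14
10   33   Tom    Sales       9              19
11   56   Tom    Sales      14              24
group by name, sum of tenure_plus_10:
name
Fay     55
Ivy     24
Lena    33
Ravi    25
Tom     94
Name: tenure_plus_10, dtype: int64
reset_index():
   name  tenure_plus_10
0   Fay              55
1   Ivy              24
2  Lena              33
3  Ravi              25
4   Tom              94
Reading off the mean of column 'tenure_plus_10', we get 46.2.

46.2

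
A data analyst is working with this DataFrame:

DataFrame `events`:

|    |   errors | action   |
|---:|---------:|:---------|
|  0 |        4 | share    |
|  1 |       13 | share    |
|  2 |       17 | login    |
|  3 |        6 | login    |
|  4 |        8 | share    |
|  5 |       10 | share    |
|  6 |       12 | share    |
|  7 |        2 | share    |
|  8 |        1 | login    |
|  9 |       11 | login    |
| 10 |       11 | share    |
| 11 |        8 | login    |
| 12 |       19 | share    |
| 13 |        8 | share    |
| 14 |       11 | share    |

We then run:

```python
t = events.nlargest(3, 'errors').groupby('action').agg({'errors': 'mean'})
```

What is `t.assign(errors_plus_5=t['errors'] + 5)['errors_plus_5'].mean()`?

take 3 rows with largest errors:
    errors action
12      19  share
2       17  login
1       13  share
group by action, mean of errors:
        errors
action        
login     17.0
share     16.0
add column errors_plus_5 = t['errors'] + 5:
        errors  errors_plus_5
action                       
login     17.0           22.0
share     16.0           21.0
mean of column 'errors_plus_5' → 21.5

21.5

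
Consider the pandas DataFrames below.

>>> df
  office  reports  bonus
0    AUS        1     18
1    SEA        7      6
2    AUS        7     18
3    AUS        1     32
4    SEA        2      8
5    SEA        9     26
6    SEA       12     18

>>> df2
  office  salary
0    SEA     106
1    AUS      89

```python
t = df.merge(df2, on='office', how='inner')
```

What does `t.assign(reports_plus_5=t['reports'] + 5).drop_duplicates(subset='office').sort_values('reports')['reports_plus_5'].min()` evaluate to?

merge on 'office' (how='inner') → 7 rows:
  office  reports  bonus  salary
0    AUS        1     18      89
1    SEA        7      6     106
2    AUS        7     18      89
3    AUS        1     32      89
4    SEA        2      8     106
5    SEA        9     26     106
6    SEA       12     18     106
add column reports_plus_5 = t['reports'] + 5:
  office  reports  bonus  salary  reports_plus_5
0    AUS        1     18      89               6
1    SEA        7      6     106              12
2    AUS        7     18      89              12
3    AUS        1     32      89               6
4    SEA        2      8     106               7
5    SEA        9     26     106              14
6    SEA       12     18     106              17
drop duplicate office (keep=first):
  office  reports  bonus  salary  reports_plus_5
0    AUS        1     18      89               6
1    SEA        7      6     106              12
sort by reports:
  office  reports  bonus  salary  reports_plus_5
0    AUS        1     18      89               6
1    SEA        7      6     106              12
Hence 6.

6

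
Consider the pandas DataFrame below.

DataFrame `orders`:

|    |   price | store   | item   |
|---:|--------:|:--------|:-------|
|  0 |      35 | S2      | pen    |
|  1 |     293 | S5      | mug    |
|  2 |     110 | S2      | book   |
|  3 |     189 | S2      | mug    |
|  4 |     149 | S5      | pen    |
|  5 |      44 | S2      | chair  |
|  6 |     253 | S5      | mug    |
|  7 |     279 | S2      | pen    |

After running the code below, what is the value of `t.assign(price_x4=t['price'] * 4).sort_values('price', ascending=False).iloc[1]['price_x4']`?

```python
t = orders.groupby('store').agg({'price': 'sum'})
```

2628

group by store, sum of price:
       price
store       
S2       657
S5       695
add column price_x4 = t['price'] * 4:
       price  price_x4
store                 
S2       657      2628
S5       695      2780
sort by price descending:
       price  price_x4
store                 
S5       695      2780
S2       657      2628
Then the value at position 1, column 'price_x4': 2628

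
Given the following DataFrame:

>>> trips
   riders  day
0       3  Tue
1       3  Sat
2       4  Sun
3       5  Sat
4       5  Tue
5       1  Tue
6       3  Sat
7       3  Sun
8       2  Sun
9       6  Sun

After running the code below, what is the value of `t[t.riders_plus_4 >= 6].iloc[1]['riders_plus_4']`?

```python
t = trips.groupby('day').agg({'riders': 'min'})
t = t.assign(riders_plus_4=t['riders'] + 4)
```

group by day, min of riders:
     riders
day        
Sat       3
Sun       2
Tue       1
add column riders_plus_4 = t['riders'] + 4:
     riders  riders_plus_4
day                       
Sat       3              7
Sun       2              6
Tue       1              5
filter rows where riders_plus_4 >= 6:
     riders  riders_plus_4
day                       
Sat       3              7
Sun       2              6
Then the value at position 1, column 'riders_plus_4': 6

6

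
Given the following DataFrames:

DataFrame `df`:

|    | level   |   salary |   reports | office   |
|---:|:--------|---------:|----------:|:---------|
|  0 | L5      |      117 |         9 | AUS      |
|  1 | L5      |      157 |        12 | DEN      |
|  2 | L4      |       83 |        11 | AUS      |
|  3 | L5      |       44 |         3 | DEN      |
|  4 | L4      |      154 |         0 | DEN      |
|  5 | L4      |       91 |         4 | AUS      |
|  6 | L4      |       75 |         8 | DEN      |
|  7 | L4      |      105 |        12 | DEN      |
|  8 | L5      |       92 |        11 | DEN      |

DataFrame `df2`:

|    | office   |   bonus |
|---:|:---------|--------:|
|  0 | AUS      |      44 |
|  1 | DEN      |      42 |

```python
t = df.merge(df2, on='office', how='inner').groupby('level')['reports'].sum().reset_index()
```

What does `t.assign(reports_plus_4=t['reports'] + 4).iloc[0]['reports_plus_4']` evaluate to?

39

merge on 'office' (how='inner') → 9 rows:
  level  salary  reports office  bonus
0    L5     117        9    AUS     44
1    L5     157       12    DEN     42
2    L4      83       11    AUS     44
3    L5      44        3    DEN     42
4    L4     154        0    DEN     42
5    L4      91        4    AUS     44
6    L4      75        8    DEN     42
7    L4     105       12    DEN     42
8    L5      92       11    DEN     42
group by level, sum of reports:
level
L4    35
L5    35
Name: reports, dtype: int64
reset_index():
  level  reports
0    L4       35
1    L5       35
add column reports_plus_4 = t['reports'] + 4:
  level  reports  reports_plus_4
0    L4       35              39
1    L5       35              39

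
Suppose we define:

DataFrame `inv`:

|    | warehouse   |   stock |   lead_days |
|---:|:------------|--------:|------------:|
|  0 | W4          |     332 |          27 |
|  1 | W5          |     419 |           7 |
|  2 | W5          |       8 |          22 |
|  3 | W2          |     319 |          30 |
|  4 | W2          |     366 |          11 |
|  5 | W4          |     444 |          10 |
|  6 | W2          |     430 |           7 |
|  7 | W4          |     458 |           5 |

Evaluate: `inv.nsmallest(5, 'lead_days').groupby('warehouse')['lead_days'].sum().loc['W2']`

take 5 rows with smallest lead_days:
  warehouse  stock  lead_days
7        W4    458          5
1        W5    419          7
6        W2    430          7
5        W4    444         10
4        W2    366         11
group by warehouse, sum of lead_days:
warehouse
W2    18
W4    15
W5     7
Name: lead_days, dtype: int64
Reading off the value at index 'W2', we get 18.

18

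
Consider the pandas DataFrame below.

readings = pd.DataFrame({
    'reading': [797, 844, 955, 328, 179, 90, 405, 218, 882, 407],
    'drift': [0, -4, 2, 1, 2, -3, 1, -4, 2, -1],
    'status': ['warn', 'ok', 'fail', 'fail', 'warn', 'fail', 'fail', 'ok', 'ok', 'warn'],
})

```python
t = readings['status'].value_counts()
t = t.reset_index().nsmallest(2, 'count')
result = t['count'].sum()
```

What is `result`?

6

value_counts of status:
status
fail    4
warn    3
ok      3
Name: count, dtype: int64
reset_index():
  status  count
0   fail      4
1   warn      3
2     ok      3
take 2 rows with smallest count:
  status  count
1   warn      3
2     ok      3
sum of column 'count' → 6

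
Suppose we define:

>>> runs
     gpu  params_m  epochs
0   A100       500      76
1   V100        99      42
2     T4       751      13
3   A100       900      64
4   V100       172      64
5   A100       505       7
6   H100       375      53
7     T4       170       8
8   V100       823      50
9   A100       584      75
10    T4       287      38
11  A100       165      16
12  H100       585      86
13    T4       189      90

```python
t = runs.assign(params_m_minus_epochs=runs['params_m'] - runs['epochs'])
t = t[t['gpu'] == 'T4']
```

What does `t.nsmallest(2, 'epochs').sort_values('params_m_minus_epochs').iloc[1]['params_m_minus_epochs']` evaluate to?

add column params_m_minus_epochs = runs['params_m'] - runs['epochs']:
     gpu  params_m  epochs  params_m_minus_epochs
0   A100       500      76                    424
1   V100        99      42                     57
2     T4       751      13                    738
3   A100       900      64                    836
4   V100       172      64                    108
5   A100       505       7                    498
6   H100       375      53                    322
7     T4       170       8                    162
8   V100       823      50                    773
9   A100       584      75                    509
10    T4       287      38                    249
11  A100       165      16                    149
12  H100       585      86                    499
13    T4       189      90                     99
filter rows where gpu == 'T4':
   gpu  params_m  epochs  params_m_minus_epochs
2   T4       751      13                    738
7   T4       170       8                    162
10  T4       287      38                    249
13  T4       189      90                     99
take 2 rows with smallest epochs:
  gpu  params_m  epochs  params_m_minus_epochs
7  T4       170       8                    162
2  T4       751      13                    738
sort by params_m_minus_epochs:
  gpu  params_m  epochs  params_m_minus_epochs
7  T4       170       8                    162
2  T4       751      13                    738

738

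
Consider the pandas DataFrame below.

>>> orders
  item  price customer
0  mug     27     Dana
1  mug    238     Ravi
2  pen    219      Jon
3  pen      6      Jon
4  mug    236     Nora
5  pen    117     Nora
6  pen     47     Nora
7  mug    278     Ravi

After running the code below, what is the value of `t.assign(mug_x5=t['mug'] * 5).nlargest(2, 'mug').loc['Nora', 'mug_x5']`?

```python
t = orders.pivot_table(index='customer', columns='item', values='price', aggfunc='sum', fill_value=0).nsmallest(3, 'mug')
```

1180

pivot: rows=customer, cols=item, sum(price):
item      mug  pen
customer          
Dana       27    0
Jon         0  225
Nora      236  164
Ravi      516    0
take 3 rows with smallest mug:
item      mug  pen
customer          
Jon         0  225
Dana       27    0
Nora      236  164
add column mug_x5 = t['mug'] * 5:
item      mug  pen  mug_x5
customer                  
Jon         0  225       0
Dana       27    0     135
Nora      236  164    1180
take 2 rows with largest mug:
item      mug  pen  mug_x5
customer                  
Nora      236  164    1180
Dana       27    0     135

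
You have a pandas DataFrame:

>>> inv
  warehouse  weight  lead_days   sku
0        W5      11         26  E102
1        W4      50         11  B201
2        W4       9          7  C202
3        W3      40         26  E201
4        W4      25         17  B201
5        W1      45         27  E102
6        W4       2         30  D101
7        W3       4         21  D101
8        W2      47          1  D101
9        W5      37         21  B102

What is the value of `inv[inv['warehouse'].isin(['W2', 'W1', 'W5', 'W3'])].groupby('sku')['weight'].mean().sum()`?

130.5

filter rows where warehouse in ['W2', 'W1', 'W5', 'W3']:
  warehouse  weight  lead_days   sku
0        W5      11         26  E102
3        W3      40         26  E201
5        W1      45         27  E102
7        W3       4         21  D101
8        W2      47          1  D101
9        W5      37         21  B102
group by sku, mean of weight:
sku
B102    37.0
D101    25.5
E102    28.0
E201    40.0
Name: weight, dtype: float64
Then the sum of the resulting series: 130.5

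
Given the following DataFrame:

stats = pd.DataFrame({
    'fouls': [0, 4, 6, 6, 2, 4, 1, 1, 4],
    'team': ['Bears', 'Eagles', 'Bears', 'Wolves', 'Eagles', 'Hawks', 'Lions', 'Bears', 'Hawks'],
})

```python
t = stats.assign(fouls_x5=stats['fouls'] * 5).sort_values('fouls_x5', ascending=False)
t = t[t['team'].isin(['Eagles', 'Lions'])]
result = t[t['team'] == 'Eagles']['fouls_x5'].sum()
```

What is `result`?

30

add column fouls_x5 = stats['fouls'] * 5:
   fouls    team  fouls_x5
0      0   Bears         0
1      4  Eagles        20
2      6   Bears        30
3      6  Wolves        30
4      2  Eagles        10
5      4   Hawks        20
6      1   Lions         5
7      1   Bears         5
8      4   Hawks        20
sort by fouls_x5 descending:
   fouls    team  fouls_x5
2      6   Bears        30
3      6  Wolves        30
1      4  Eagles        20
5      4   Hawks        20
8      4   Hawks        20
4      2  Eagles        10
6      1   Lions         5
7      1   Bears         5
0      0   Bears         0
filter rows where team in ['Eagles', 'Lions']:
   fouls    team  fouls_x5
1      4  Eagles        20
4      2  Eagles        10
6      1   Lions         5
filter rows where team == 'Eagles':
   fouls    team  fouls_x5
1      4  Eagles        20
4      2  Eagles        10
sum of column 'fouls_x5' → 30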